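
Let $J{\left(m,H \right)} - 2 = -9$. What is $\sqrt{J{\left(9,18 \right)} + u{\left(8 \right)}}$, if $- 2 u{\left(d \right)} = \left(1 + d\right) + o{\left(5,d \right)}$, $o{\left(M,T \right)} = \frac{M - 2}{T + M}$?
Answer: $\frac{i \sqrt{1963}}{13} \approx 3.4081 i$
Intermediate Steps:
$o{\left(M,T \right)} = \frac{-2 + M}{M + T}$
$J{\left(m,H \right)} = -7$ ($J{\left(m,H \right)} = 2 - 9 = -7$)
$u{\left(d \right)} = - \frac{1}{2} - \frac{3}{2 \left(5 + d\right)} - \frac{d}{2}$ ($u{\left(d \right)} = - \frac{\left(1 + d\right) + \frac{-2 + 5}{5 + d}}{2} = - \frac{\left(1 + d\right) + \frac{1}{5 + d} 3}{2} = - \frac{\left(1 + d\right) + \frac{3}{5 + d}}{2} = - \frac{1 + d + \frac{3}{5 + d}}{2} = - \frac{1}{2} - \frac{3}{2 \left(5 + d\right)} - \frac{d}{2}$)
$\sqrt{J{\left(9,18 \right)} + u{\left(8 \right)}} = \sqrt{-7 + \frac{-3 + \left(-1 - 8\right) \left(5 + 8\right)}{2 \left(5 + 8\right)}} = \sqrt{-7 + \frac{-3 + \left(-1 - 8\right) 13}{2 \cdot 13}} = \sqrt{-7 + \frac{1}{2} \cdot \frac{1}{13} \left(-3 - 117\right)} = \sqrt{-7 + \frac{1}{2} \cdot \frac{1}{13} \left(-120\right)} = \sqrt{-7 - \frac{60}{13}} = \sqrt{- \frac{151}{13}} = \frac{i \sqrt{1963}}{13}$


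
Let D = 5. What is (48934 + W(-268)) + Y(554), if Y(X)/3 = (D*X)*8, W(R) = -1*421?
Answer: 114993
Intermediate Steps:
W(R) = -421
Y(X) = 120*X (Y(X) = 3*((5*X)*8) = 3*(40*X) = 120*X)
(48934 + W(-268)) + Y(554) = (48934 - 421) + 120*554 = 48513 + 66480 = 114993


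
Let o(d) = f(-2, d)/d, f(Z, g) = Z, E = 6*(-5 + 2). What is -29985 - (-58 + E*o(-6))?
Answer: -29921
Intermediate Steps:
E = -18 (E = 6*(-3) = -18)
o(d) = -2/d
-29985 - (-58 + E*o(-6)) = -29985 - (-58 - (-36)/(-6)) = -29985 - (-58 - (-36)*(-1)/6) = -29985 - (-58 - 18*⅓) = -29985 - (-58 - 6) = -29985 - 1*(-64) = -29985 + 64 = -29921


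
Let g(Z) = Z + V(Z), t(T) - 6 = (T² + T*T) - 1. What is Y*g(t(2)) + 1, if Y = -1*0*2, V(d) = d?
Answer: 1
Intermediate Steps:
t(T) = 5 + 2*T² (t(T) = 6 + ((T² + T*T) - 1) = 6 + ((T² + T²) - 1) = 6 + (2*T² - 1) = 6 + (-1 + 2*T²) = 5 + 2*T²)
g(Z) = 2*Z (g(Z) = Z + Z = 2*Z)
Y = 0 (Y = 0*2 = 0)
Y*g(t(2)) + 1 = 0*(2*(5 + 2*2²)) + 1 = 0*(2*(5 + 2*4)) + 1 = 0*(2*(5 + 8)) + 1 = 0*(2*13) + 1 = 0*26 + 1 = 0 + 1 = 1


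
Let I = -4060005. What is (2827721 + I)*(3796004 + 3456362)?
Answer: -8936974583944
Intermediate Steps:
(2827721 + I)*(3796004 + 3456362) = (2827721 - 4060005)*(3796004 + 3456362) = -1232284*7252366 = -8936974583944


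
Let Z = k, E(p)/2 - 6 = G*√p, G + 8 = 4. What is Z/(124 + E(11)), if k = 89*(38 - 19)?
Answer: 28747/2224 + 1691*√11/2224 ≈ 15.448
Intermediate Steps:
G = -4 (G = -8 + 4 = -4)
E(p) = 12 - 8*√p (E(p) = 12 + 2*(-4*√p) = 12 - 8*√p)
k = 1691 (k = 89*19 = 1691)
Z = 1691
Z/(124 + E(11)) = 1691/(124 + (12 - 8*√11)) = 1691/(136 - 8*√11)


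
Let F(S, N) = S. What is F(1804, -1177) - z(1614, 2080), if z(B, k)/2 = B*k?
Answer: -6712436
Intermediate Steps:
z(B, k) = 2*B*k (z(B, k) = 2*(B*k) = 2*B*k)
F(1804, -1177) - z(1614, 2080) = 1804 - 2*1614*2080 = 1804 - 1*6714240 = 1804 - 6714240 = -6712436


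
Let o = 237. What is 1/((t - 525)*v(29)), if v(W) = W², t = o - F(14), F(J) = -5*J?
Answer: -1/183338 ≈ -5.4544e-6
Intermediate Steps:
t = 307 (t = 237 - (-5)*14 = 237 - 1*(-70) = 237 + 70 = 307)
1/((t - 525)*v(29)) = 1/((307 - 525)*(29²)) = 1/(-218*841) = -1/218*1/841 = -1/183338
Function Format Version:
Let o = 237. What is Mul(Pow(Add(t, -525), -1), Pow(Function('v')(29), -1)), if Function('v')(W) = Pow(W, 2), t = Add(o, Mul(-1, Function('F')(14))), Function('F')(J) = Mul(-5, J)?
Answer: Rational(-1, 183338) ≈ -5.4544e-6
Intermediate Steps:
t = 307 (t = Add(237, Mul(-1, Mul(-5, 14))) = Add(237, Mul(-1, -70)) = Add(237, 70) = 307)
Mul(Pow(Add(t, -525), -1), Pow(Function('v')(29), -1)) = Mul(Pow(Add(307, -525), -1), Pow(Pow(29, 2), -1)) = Mul(Pow(-218, -1), Pow(841, -1)) = Mul(Rational(-1, 218), Rational(1, 841)) = Rational(-1, 183338)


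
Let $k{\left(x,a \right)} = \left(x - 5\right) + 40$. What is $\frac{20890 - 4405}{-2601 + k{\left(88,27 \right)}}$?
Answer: $- \frac{785}{118} \approx -6.6525$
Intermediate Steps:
$k{\left(x,a \right)} = 35 + x$ ($k{\left(x,a \right)} = \left(-5 + x\right) + 40 = 35 + x$)
$\frac{20890 - 4405}{-2601 + k{\left(88,27 \right)}} = \frac{20890 - 4405}{-2601 + \left(35 + 88\right)} = \frac{16485}{-2601 + 123} = \frac{16485}{-2478} = 16485 \left(- \frac{1}{2478}\right) = - \frac{785}{118}$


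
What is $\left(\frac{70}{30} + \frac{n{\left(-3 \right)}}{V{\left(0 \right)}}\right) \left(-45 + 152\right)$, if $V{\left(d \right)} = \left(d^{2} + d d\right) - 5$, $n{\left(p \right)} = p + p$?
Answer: $\frac{5671}{15} \approx 378.07$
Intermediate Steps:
$n{\left(p \right)} = 2 p$
$V{\left(d \right)} = -5 + 2 d^{2}$ ($V{\left(d \right)} = \left(d^{2} + d^{2}\right) - 5 = 2 d^{2} - 5 = -5 + 2 d^{2}$)
$\left(\frac{70}{30} + \frac{n{\left(-3 \right)}}{V{\left(0 \right)}}\right) \left(-45 + 152\right) = \left(\frac{70}{30} + \frac{2 \left(-3\right)}{-5 + 2 \cdot 0^{2}}\right) \left(-45 + 152\right) = \left(70 \cdot \frac{1}{30} - \frac{6}{-5 + 2 \cdot 0}\right) 107 = \left(\frac{7}{3} - \frac{6}{-5 + 0}\right) 107 = \left(\frac{7}{3} - \frac{6}{-5}\right) 107 = \left(\frac{7}{3} - - \frac{6}{5}\right) 107 = \left(\frac{7}{3} + \frac{6}{5}\right) 107 = \frac{53}{15} \cdot 107 = \frac{5671}{15}$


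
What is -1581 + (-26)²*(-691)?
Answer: -468697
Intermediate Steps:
-1581 + (-26)²*(-691) = -1581 + 676*(-691) = -1581 - 467116 = -468697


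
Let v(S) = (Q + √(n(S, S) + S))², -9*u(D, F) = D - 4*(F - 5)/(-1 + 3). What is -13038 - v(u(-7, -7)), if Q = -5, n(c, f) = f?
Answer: -117533/9 + 10*I*√34/3 ≈ -13059.0 + 19.436*I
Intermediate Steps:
u(D, F) = -10/9 - D/9 + 2*F/9 (u(D, F) = -(D - 4*(F - 5)/(-1 + 3))/9 = -(D - 4*(-5 + F)/2)/9 = -(D - 4*(-5/2 + F/2))/9 = -(D + (10 - 2*F))/9 = -(10 + D - 2*F)/9 = -10/9 - D/9 + 2*F/9)
v(S) = (-5 + √2*√S)² (v(S) = (-5 + √(S + S))² = (-5 + √(2*S))² = (-5 + √2*√S)²)
-13038 - v(u(-7, -7)) = -13038 - (-5 + √2*√(-10/9 - ⅑*(-7) + (2/9)*(-7)))² = -13038 - (-5 + √2*√(-10/9 + 7/9 - 14/9))² = -13038 - (-5 + √2*√(-17/9))² = -13038 - (-5 + √2*(I*√17/3))² = -13038 - (-5 + I*√34/3)²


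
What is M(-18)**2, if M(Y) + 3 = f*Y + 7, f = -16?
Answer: 85264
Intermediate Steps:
M(Y) = 4 - 16*Y (M(Y) = -3 + (-16*Y + 7) = -3 + (7 - 16*Y) = 4 - 16*Y)
M(-18)**2 = (4 - 16*(-18))**2 = (4 + 288)**2 = 292**2 = 85264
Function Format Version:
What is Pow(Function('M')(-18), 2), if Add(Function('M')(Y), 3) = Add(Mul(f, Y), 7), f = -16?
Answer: 85264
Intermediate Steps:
Function('M')(Y) = Add(4, Mul(-16, Y)) (Function('M')(Y) = Add(-3, Add(Mul(-16, Y), 7)) = Add(-3, Add(7, Mul(-16, Y))) = Add(4, Mul(-16, Y)))
Pow(Function('M')(-18), 2) = Pow(Add(4, Mul(-16, -18)), 2) = Pow(Add(4, 288), 2) = Pow(292, 2) = 85264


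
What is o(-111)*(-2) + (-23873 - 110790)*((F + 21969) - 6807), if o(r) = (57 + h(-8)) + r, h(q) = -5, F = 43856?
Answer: -7947540816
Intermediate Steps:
o(r) = 52 + r (o(r) = (57 - 5) + r = 52 + r)
o(-111)*(-2) + (-23873 - 110790)*((F + 21969) - 6807) = (52 - 111)*(-2) + (-23873 - 110790)*((43856 + 21969) - 6807) = -59*(-2) - 134663*(65825 - 6807) = 118 - 134663*59018 = 118 - 7947540934 = -7947540816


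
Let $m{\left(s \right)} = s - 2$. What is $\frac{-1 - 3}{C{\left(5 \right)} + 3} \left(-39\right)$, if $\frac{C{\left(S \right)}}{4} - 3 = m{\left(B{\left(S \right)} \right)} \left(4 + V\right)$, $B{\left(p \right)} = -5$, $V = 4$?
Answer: $- \frac{156}{209} \approx -0.74641$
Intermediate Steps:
$m{\left(s \right)} = -2 + s$
$C{\left(S \right)} = -212$ ($C{\left(S \right)} = 12 + 4 \left(-2 - 5\right) \left(4 + 4\right) = 12 + 4 \left(\left(-7\right) 8\right) = 12 + 4 \left(-56\right) = 12 - 224 = -212$)
$\frac{-1 - 3}{C{\left(5 \right)} + 3} \left(-39\right) = \frac{-1 - 3}{-212 + 3} \left(-39\right) = - \frac{4}{-209} \left(-39\right) = \left(-4\right) \left(- \frac{1}{209}\right) \left(-39\right) = \frac{4}{209} \left(-39\right) = - \frac{156}{209}$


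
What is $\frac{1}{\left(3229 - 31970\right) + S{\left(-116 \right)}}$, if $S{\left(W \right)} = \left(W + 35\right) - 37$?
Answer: $- \frac{1}{28859} \approx -3.4651 \cdot 10^{-5}$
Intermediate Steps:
$S{\left(W \right)} = -2 + W$ ($S{\left(W \right)} = \left(35 + W\right) - 37 = -2 + W$)
$\frac{1}{\left(3229 - 31970\right) + S{\left(-116 \right)}} = \frac{1}{\left(3229 - 31970\right) - 118} = \frac{1}{-28741 - 118} = \frac{1}{-28859} = - \frac{1}{28859}$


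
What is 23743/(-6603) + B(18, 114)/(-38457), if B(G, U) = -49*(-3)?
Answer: -33853896/9404873 ≈ -3.5996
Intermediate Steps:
B(G, U) = 147
23743/(-6603) + B(18, 114)/(-38457) = 23743/(-6603) + 147/(-38457) = 23743*(-1/6603) + 147*(-1/38457) = -23743/6603 - 49/12819 = -33853896/9404873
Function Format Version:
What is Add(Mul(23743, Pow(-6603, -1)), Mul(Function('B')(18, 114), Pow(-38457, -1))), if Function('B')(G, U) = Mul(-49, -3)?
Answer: Rational(-33853896, 9404873) ≈ -3.5996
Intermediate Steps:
Function('B')(G, U) = 147
Add(Mul(23743, Pow(-6603, -1)), Mul(Function('B')(18, 114), Pow(-38457, -1))) = Add(Mul(23743, Pow(-6603, -1)), Mul(147, Pow(-38457, -1))) = Add(Mul(23743, Rational(-1, 6603)), Mul(147, Rational(-1, 38457))) = Add(Rational(-23743, 6603), Rational(-49, 12819)) = Rational(-33853896, 9404873)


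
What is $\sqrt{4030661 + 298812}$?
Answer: $19 \sqrt{11993} \approx 2080.7$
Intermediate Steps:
$\sqrt{4030661 + 298812} = \sqrt{4329473} = 19 \sqrt{11993}$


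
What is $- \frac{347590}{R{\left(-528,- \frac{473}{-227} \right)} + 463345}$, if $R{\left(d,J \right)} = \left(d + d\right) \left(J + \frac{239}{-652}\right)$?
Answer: $- \frac{12861177590}{17077134593} \approx -0.75312$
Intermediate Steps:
$R{\left(d,J \right)} = 2 d \left(- \frac{239}{652} + J\right)$ ($R{\left(d,J \right)} = 2 d \left(J + 239 \left(- \frac{1}{652}\right)\right) = 2 d \left(J - \frac{239}{652}\right) = 2 d \left(- \frac{239}{652} + J\right)$)
$- \frac{347590}{R{\left(-528,- \frac{473}{-227} \right)} + 463345} = - \frac{347590}{\frac{1}{326} \left(-528\right) \left(-239 + 652 \left(- \frac{473}{-227}\right)\right) + 463345} = - \frac{347590}{\frac{1}{326} \left(-528\right) \left(-239 + 652 \left(\left(-473\right) \left(- \frac{1}{227}\right)\right)\right) + 463345} = - \frac{347590}{\frac{1}{326} \left(-528\right) \left(-239 + 652 \cdot \frac{473}{227}\right) + 463345} = - \frac{347590}{\frac{1}{326} \left(-528\right) \left(-239 + \frac{308396}{227}\right) + 463345} = - \frac{347590}{\frac{1}{326} \left(-528\right) \frac{254143}{227} + 463345} = - \frac{347590}{- \frac{67093752}{37001} + 463345} = - \frac{347590}{\frac{17077134593}{37001}} = \left(-347590\right) \frac{37001}{17077134593} = - \frac{12861177590}{17077134593}$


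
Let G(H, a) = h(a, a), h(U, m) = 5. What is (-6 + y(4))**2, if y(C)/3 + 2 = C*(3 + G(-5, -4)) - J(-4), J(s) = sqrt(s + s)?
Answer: 6984 - 1008*I*sqrt(2) ≈ 6984.0 - 1425.5*I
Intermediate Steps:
G(H, a) = 5
J(s) = sqrt(2)*sqrt(s) (J(s) = sqrt(2*s) = sqrt(2)*sqrt(s))
y(C) = -6 + 24*C - 6*I*sqrt(2) (y(C) = -6 + 3*(C*(3 + 5) - sqrt(2)*sqrt(-4)) = -6 + 3*(C*8 - sqrt(2)*2*I) = -6 + 3*(8*C - 2*I*sqrt(2)) = -6 + (24*C - 6*I*sqrt(2)) = -6 + 24*C - 6*I*sqrt(2))
(-6 + y(4))**2 = (-6 + (-6 + 24*4 - 6*I*sqrt(2)))**2 = (-6 + (-6 + 96 - 6*I*sqrt(2)))**2 = (-6 + (90 - 6*I*sqrt(2)))**2 = (84 - 6*I*sqrt(2))**2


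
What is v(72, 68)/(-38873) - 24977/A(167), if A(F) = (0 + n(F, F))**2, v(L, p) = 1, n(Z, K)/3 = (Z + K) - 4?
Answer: -971911021/38099427300 ≈ -0.025510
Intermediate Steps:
n(Z, K) = -12 + 3*K + 3*Z (n(Z, K) = 3*((Z + K) - 4) = 3*((K + Z) - 4) = 3*(-4 + K + Z) = -12 + 3*K + 3*Z)
A(F) = (-12 + 6*F)**2 (A(F) = (0 + (-12 + 3*F + 3*F))**2 = (0 + (-12 + 6*F))**2 = (-12 + 6*F)**2)
v(72, 68)/(-38873) - 24977/A(167) = 1/(-38873) - 24977*1/(36*(-2 + 167)**2) = 1*(-1/38873) - 24977/(36*165**2) = -1/38873 - 24977/(36*27225) = -1/38873 - 24977/980100 = -971911021/38099427300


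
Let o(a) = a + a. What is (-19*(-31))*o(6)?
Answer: 7068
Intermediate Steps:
o(a) = 2*a
(-19*(-31))*o(6) = (-19*(-31))*(2*6) = 589*12 = 7068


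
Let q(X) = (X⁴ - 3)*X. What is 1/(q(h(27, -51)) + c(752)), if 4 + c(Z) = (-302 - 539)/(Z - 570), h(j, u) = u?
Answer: -182/62794569405 ≈ -2.8983e-9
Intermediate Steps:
c(Z) = -4 - 841/(-570 + Z) (c(Z) = -4 + (-302 - 539)/(Z - 570) = -4 - 841/(-570 + Z))
q(X) = X*(-3 + X⁴) (q(X) = (-3 + X⁴)*X = X*(-3 + X⁴))
1/(q(h(27, -51)) + c(752)) = 1/(-51*(-3 + (-51)⁴) + (1439 - 4*752)/(-570 + 752)) = 1/(-51*(-3 + 6765201) + (1439 - 3008)/182) = 1/(-51*6765198 + (1/182)*(-1569)) = 1/(-345025098 - 1569/182) = 1/(-62794569405/182) = -182/62794569405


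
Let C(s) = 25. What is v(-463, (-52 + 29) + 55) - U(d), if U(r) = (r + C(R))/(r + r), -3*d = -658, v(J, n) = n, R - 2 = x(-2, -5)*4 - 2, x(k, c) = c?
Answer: 41379/1316 ≈ 31.443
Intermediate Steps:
R = -20 (R = 2 + (-5*4 - 2) = 2 + (-20 - 2) = 2 - 22 = -20)
d = 658/3 (d = -1/3*(-658) = 658/3 ≈ 219.33)
U(r) = (25 + r)/(2*r) (U(r) = (r + 25)/(r + r) = (25 + r)/((2*r)) = (25 + r)*(1/(2*r)) = (25 + r)/(2*r))
v(-463, (-52 + 29) + 55) - U(d) = ((-52 + 29) + 55) - (25 + 658/3)/(2*658/3) = (-23 + 55) - 3*733/(2*658*3) = 32 - 1*733/1316 = 32 - 733/1316 = 41379/1316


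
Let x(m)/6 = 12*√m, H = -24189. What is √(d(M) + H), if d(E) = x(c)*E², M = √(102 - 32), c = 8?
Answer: √(-24189 + 10080*√2) ≈ 99.668*I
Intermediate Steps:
x(m) = 72*√m (x(m) = 6*(12*√m) = 72*√m)
M = √70 ≈ 8.3666
d(E) = 144*√2*E² (d(E) = (72*√8)*E² = (72*(2*√2))*E² = (144*√2)*E² = 144*√2*E²)
√(d(M) + H) = √(144*√2*(√70)² - 24189) = √(144*√2*70 - 24189) = √(10080*√2 - 24189) = √(-24189 + 10080*√2)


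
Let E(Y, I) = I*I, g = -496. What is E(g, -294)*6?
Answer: 518616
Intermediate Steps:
E(Y, I) = I**2
E(g, -294)*6 = (-294)**2*6 = 86436*6 = 518616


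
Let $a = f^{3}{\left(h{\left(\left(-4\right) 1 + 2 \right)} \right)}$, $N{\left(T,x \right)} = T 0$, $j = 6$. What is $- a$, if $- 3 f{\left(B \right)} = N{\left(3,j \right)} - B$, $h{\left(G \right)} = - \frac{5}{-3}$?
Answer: $- \frac{125}{729} \approx -0.17147$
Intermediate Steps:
$N{\left(T,x \right)} = 0$
$h{\left(G \right)} = \frac{5}{3}$ ($h{\left(G \right)} = \left(-5\right) \left(- \frac{1}{3}\right) = \frac{5}{3}$)
$f{\left(B \right)} = \frac{B}{3}$ ($f{\left(B \right)} = - \frac{0 - B}{3} = - \frac{\left(-1\right) B}{3} = \frac{B}{3}$)
$a = \frac{125}{729}$ ($a = \left(\frac{1}{3} \cdot \frac{5}{3}\right)^{3} = \left(\frac{5}{9}\right)^{3} = \frac{125}{729} \approx 0.17147$)
$- a = \left(-1\right) \frac{125}{729} = - \frac{125}{729}$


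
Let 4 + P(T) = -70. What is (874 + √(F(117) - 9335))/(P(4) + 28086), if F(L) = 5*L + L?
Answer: 437/14006 + I*√8633/28012 ≈ 0.031201 + 0.0033169*I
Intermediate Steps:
F(L) = 6*L
P(T) = -74 (P(T) = -4 - 70 = -74)
(874 + √(F(117) - 9335))/(P(4) + 28086) = (874 + √(6*117 - 9335))/(-74 + 28086) = (874 + √(702 - 9335))/28012 = (874 + √(-8633))*(1/28012) = (874 + I*√8633)*(1/28012) = 437/14006 + I*√8633/28012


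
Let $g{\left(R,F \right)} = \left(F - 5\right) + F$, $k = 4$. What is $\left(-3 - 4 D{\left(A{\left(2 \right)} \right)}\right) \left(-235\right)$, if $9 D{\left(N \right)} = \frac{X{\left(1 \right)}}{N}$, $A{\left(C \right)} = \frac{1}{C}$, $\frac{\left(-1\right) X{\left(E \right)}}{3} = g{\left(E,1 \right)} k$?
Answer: $8225$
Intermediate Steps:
$g{\left(R,F \right)} = -5 + 2 F$ ($g{\left(R,F \right)} = \left(-5 + F\right) + F = -5 + 2 F$)
$X{\left(E \right)} = 36$ ($X{\left(E \right)} = - 3 \left(-5 + 2 \cdot 1\right) 4 = - 3 \left(-5 + 2\right) 4 = - 3 \left(\left(-3\right) 4\right) = \left(-3\right) \left(-12\right) = 36$)
$D{\left(N \right)} = \frac{4}{N}$ ($D{\left(N \right)} = \frac{36 \frac{1}{N}}{9} = \frac{4}{N}$)
$\left(-3 - 4 D{\left(A{\left(2 \right)} \right)}\right) \left(-235\right) = \left(-3 - 4 \frac{4}{\frac{1}{2}}\right) \left(-235\right) = \left(-3 - 4 \cdot 4 \frac{1}{\frac{1}{2}}\right) \left(-235\right) = \left(-3 - 4 \cdot 4 \cdot 2\right) \left(-235\right) = \left(-3 - 32\right) \left(-235\right) = \left(-35\right) \left(-235\right) = 8225$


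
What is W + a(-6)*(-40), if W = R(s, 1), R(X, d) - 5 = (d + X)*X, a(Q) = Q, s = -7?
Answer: 287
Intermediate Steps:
R(X, d) = 5 + X*(X + d) (R(X, d) = 5 + (d + X)*X = 5 + (X + d)*X = 5 + X*(X + d))
W = 47 (W = 5 + (-7)**2 - 7*1 = 5 + 49 - 7 = 47)
W + a(-6)*(-40) = 47 - 6*(-40) = 47 + 240 = 287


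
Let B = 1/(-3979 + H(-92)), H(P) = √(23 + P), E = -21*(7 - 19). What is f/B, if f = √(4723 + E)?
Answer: 5*√199*(-3979 + I*√69) ≈ -2.8065e+5 + 585.9*I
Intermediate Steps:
E = 252 (E = -21*(-12) = 252)
f = 5*√199 (f = √(4723 + 252) = √4975 = 5*√199 ≈ 70.534)
B = 1/(-3979 + I*√69) (B = 1/(-3979 + √(23 - 92)) = 1/(-3979 + √(-69)) = 1/(-3979 + I*√69) ≈ -0.00025132 - 5.247e-7*I)
f/B = (5*√199)/(-173/688370 - I*√69/15832510) = 5*√199/(-173/688370 - I*√69/15832510)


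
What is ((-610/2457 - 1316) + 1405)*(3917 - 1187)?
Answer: 2180630/9 ≈ 2.4229e+5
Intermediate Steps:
((-610/2457 - 1316) + 1405)*(3917 - 1187) = ((-610*1/2457 - 1316) + 1405)*2730 = ((-610/2457 - 1316) + 1405)*2730 = (-3234022/2457 + 1405)*2730 = (218063/2457)*2730 = 2180630/9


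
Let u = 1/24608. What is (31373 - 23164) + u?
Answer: 202007073/24608 ≈ 8209.0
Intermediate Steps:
u = 1/24608 ≈ 4.0637e-5
(31373 - 23164) + u = (31373 - 23164) + 1/24608 = 8209 + 1/24608 = 202007073/24608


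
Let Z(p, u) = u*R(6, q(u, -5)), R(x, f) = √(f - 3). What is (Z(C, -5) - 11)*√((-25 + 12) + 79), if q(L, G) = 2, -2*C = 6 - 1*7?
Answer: √66*(-11 - 5*I) ≈ -89.364 - 40.62*I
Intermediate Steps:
C = ½ (C = -(6 - 1*7)/2 = -(6 - 7)/2 = -½*(-1) = ½ ≈ 0.50000)
R(x, f) = √(-3 + f)
Z(p, u) = I*u (Z(p, u) = u*√(-3 + 2) = u*√(-1) = u*I = I*u)
(Z(C, -5) - 11)*√((-25 + 12) + 79) = (I*(-5) - 11)*√((-25 + 12) + 79) = (-5*I - 11)*√(-13 + 79) = (-11 - 5*I)*√66 = √66*(-11 - 5*I)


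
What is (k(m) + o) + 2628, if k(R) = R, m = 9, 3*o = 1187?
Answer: 9098/3 ≈ 3032.7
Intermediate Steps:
o = 1187/3 (o = (⅓)*1187 = 1187/3 ≈ 395.67)
(k(m) + o) + 2628 = (9 + 1187/3) + 2628 = 1214/3 + 2628 = 9098/3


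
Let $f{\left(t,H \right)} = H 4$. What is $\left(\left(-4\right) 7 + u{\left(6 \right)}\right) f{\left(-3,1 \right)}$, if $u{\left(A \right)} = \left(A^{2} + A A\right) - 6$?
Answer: $152$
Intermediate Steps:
$f{\left(t,H \right)} = 4 H$
$u{\left(A \right)} = -6 + 2 A^{2}$ ($u{\left(A \right)} = \left(A^{2} + A^{2}\right) - 6 = 2 A^{2} - 6 = -6 + 2 A^{2}$)
$\left(\left(-4\right) 7 + u{\left(6 \right)}\right) f{\left(-3,1 \right)} = \left(\left(-4\right) 7 - \left(6 - 2 \cdot 6^{2}\right)\right) 4 \cdot 1 = \left(-28 + \left(-6 + 2 \cdot 36\right)\right) 4 = \left(-28 + \left(-6 + 72\right)\right) 4 = \left(-28 + 66\right) 4 = 38 \cdot 4 = 152$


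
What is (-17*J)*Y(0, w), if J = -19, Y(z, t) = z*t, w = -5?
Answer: 0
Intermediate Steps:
Y(z, t) = t*z
(-17*J)*Y(0, w) = (-17*(-19))*(-5*0) = 323*0 = 0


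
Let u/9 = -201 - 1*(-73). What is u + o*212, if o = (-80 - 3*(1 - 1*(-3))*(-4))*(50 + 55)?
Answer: -713472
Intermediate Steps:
o = -3360 (o = (-80 - 3*(1 + 3)*(-4))*105 = (-80 - 3*4*(-4))*105 = (-80 - 12*(-4))*105 = (-80 + 48)*105 = -32*105 = -3360)
u = -1152 (u = 9*(-201 - 1*(-73)) = 9*(-201 + 73) = 9*(-128) = -1152)
u + o*212 = -1152 - 3360*212 = -1152 - 712320 = -713472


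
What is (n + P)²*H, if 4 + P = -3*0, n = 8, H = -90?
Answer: -1440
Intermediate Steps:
P = -4 (P = -4 - 3*0 = -4 + 0 = -4)
(n + P)²*H = (8 - 4)²*(-90) = 4²*(-90) = 16*(-90) = -1440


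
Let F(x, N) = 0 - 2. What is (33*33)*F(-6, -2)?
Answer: -2178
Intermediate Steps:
F(x, N) = -2
(33*33)*F(-6, -2) = (33*33)*(-2) = 1089*(-2) = -2178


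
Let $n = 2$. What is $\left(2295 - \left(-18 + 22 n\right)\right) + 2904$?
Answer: $5173$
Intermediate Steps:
$\left(2295 - \left(-18 + 22 n\right)\right) + 2904 = \left(2295 + \left(\left(-22\right) 2 + 18\right)\right) + 2904 = \left(2295 + \left(-44 + 18\right)\right) + 2904 = \left(2295 - 26\right) + 2904 = 2269 + 2904 = 5173$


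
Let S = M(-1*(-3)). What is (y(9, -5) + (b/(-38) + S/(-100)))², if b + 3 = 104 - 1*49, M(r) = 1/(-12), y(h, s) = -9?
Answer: 55875977161/519840000 ≈ 107.49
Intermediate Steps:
M(r) = -1/12
b = 52 (b = -3 + (104 - 1*49) = -3 + (104 - 49) = -3 + 55 = 52)
S = -1/12 ≈ -0.083333
(y(9, -5) + (b/(-38) + S/(-100)))² = (-9 + (52/(-38) - 1/12/(-100)))² = (-9 + (52*(-1/38) - 1/12*(-1/100)))² = (-9 + (-26/19 + 1/1200))² = (-9 - 31181/22800)² = (-236381/22800)² = 55875977161/519840000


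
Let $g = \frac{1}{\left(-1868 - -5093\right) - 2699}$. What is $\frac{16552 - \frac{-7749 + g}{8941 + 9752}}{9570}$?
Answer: $\frac{5250061739}{3035393460} \approx 1.7296$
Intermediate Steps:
$g = \frac{1}{526}$ ($g = \frac{1}{\left(-1868 + 5093\right) - 2699} = \frac{1}{3225 - 2699} = \frac{1}{526} \approx 0.0019011$)
$\frac{16552 - \frac{-7749 + g}{8941 + 9752}}{9570} = \frac{16552 - \frac{-7749 + \frac{1}{526}}{8941 + 9752}}{9570} = \left(16552 - - \frac{4075973}{526 \cdot 18693}\right) \frac{1}{9570} = \left(16552 - \left(- \frac{4075973}{526}\right) \frac{1}{18693}\right) \frac{1}{9570} = \left(16552 - - \frac{131483}{317178}\right) \frac{1}{9570} = \left(16552 + \frac{131483}{317178}\right) \frac{1}{9570} = \frac{5250061739}{317178} \cdot \frac{1}{9570} = \frac{5250061739}{3035393460}$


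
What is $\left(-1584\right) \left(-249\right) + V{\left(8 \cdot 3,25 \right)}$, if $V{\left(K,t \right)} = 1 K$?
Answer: $394440$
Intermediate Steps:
$V{\left(K,t \right)} = K$
$\left(-1584\right) \left(-249\right) + V{\left(8 \cdot 3,25 \right)} = \left(-1584\right) \left(-249\right) + 8 \cdot 3 = 394416 + 24 = 394440$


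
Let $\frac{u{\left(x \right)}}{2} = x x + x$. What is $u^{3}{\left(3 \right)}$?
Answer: $13824$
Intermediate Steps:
$u{\left(x \right)} = 2 x + 2 x^{2}$ ($u{\left(x \right)} = 2 \left(x x + x\right) = 2 \left(x^{2} + x\right) = 2 \left(x + x^{2}\right) = 2 x + 2 x^{2}$)
$u^{3}{\left(3 \right)} = \left(2 \cdot 3 \left(1 + 3\right)\right)^{3} = \left(2 \cdot 3 \cdot 4\right)^{3} = 24^{3} = 13824$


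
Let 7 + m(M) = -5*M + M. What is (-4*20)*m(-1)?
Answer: 240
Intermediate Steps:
m(M) = -7 - 4*M (m(M) = -7 + (-5*M + M) = -7 - 4*M)
(-4*20)*m(-1) = (-4*20)*(-7 - 4*(-1)) = -80*(-7 + 4) = -80*(-3) = 240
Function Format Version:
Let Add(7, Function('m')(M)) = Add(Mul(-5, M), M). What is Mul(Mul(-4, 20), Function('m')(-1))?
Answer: 240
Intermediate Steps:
Function('m')(M) = Add(-7, Mul(-4, M)) (Function('m')(M) = Add(-7, Add(Mul(-5, M), M)) = Add(-7, Mul(-4, M)))
Mul(Mul(-4, 20), Function('m')(-1)) = Mul(Mul(-4, 20), Add(-7, Mul(-4, -1))) = Mul(-80, Add(-7, 4)) = Mul(-80, -3) = 240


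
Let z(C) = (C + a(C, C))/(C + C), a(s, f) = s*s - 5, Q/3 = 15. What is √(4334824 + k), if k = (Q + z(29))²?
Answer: √14594423561/58 ≈ 2082.9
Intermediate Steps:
Q = 45 (Q = 3*15 = 45)
a(s, f) = -5 + s² (a(s, f) = s² - 5 = -5 + s²)
z(C) = (-5 + C + C²)/(2*C) (z(C) = (C + (-5 + C²))/(C + C) = (-5 + C + C²)/((2*C)) = (-5 + C + C²)*(1/(2*C)) = (-5 + C + C²)/(2*C))
k = 12075625/3364 (k = (45 + (½)*(-5 + 29 + 29²)/29)² = (45 + (½)*(1/29)*(-5 + 29 + 841))² = (45 + (½)*(1/29)*865)² = (45 + 865/58)² = (3475/58)² = 12075625/3364 ≈ 3589.7)
√(4334824 + k) = √(4334824 + 12075625/3364) = √(14594423561/3364) = √14594423561/58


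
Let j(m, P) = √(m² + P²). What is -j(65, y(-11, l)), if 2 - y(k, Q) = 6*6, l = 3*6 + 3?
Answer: -√5381 ≈ -73.355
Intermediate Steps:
l = 21 (l = 18 + 3 = 21)
y(k, Q) = -34 (y(k, Q) = 2 - 6*6 = 2 - 1*36 = 2 - 36 = -34)
j(m, P) = √(P² + m²)
-j(65, y(-11, l)) = -√((-34)² + 65²) = -√(1156 + 4225) = -√5381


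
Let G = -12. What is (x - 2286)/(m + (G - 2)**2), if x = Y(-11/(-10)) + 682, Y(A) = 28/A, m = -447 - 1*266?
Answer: 17364/5687 ≈ 3.0533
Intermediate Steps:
m = -713 (m = -447 - 266 = -713)
x = 7782/11 (x = 28/((-11/(-10))) + 682 = 28/((-11*(-1/10))) + 682 = 28/(11/10) + 682 = 28*(10/11) + 682 = 280/11 + 682 = 7782/11 ≈ 707.45)
(x - 2286)/(m + (G - 2)**2) = (7782/11 - 2286)/(-713 + (-12 - 2)**2) = -17364/(11*(-713 + (-14)**2)) = -17364/(11*(-713 + 196)) = -17364/11/(-517) = -17364/11*(-1/517) = 17364/5687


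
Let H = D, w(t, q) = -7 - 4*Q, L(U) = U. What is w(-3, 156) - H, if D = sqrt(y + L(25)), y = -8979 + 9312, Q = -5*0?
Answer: -7 - sqrt(358) ≈ -25.921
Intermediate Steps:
Q = 0
y = 333
w(t, q) = -7 (w(t, q) = -7 - 4*0 = -7 + 0 = -7)
D = sqrt(358) (D = sqrt(333 + 25) = sqrt(358) ≈ 18.921)
H = sqrt(358) ≈ 18.921
w(-3, 156) - H = -7 - sqrt(358)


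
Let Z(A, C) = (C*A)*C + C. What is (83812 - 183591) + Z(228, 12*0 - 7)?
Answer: -88614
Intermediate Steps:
Z(A, C) = C + A*C² (Z(A, C) = (A*C)*C + C = A*C² + C = C + A*C²)
(83812 - 183591) + Z(228, 12*0 - 7) = (83812 - 183591) + (12*0 - 7)*(1 + 228*(12*0 - 7)) = -99779 + (0 - 7)*(1 + 228*(0 - 7)) = -99779 - 7*(1 + 228*(-7)) = -99779 - 7*(1 - 1596) = -99779 - 7*(-1595) = -99779 + 11165 = -88614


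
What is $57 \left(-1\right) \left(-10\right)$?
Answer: $570$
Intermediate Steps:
$57 \left(-1\right) \left(-10\right) = \left(-57\right) \left(-10\right) = 570$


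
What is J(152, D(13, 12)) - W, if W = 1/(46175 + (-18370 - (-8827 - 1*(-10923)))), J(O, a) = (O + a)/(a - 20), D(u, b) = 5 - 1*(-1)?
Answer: -2031018/179963 ≈ -11.286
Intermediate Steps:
D(u, b) = 6 (D(u, b) = 5 + 1 = 6)
J(O, a) = (O + a)/(-20 + a)
W = 1/25709 (W = 1/(46175 + (-18370 - (-8827 + 10923))) = 1/(46175 + (-18370 - 1*2096)) = 1/(46175 + (-18370 - 2096)) = 1/(46175 - 20466) = 1/25709 ≈ 3.8897e-5)
J(152, D(13, 12)) - W = (152 + 6)/(-20 + 6) - 1*1/25709 = 158/(-14) - 1/25709 = -1/14*158 - 1/25709 = -79/7 - 1/25709 = -2031018/179963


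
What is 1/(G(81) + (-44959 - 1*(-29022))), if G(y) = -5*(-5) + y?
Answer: -1/15831 ≈ -6.3167e-5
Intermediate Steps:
G(y) = 25 + y
1/(G(81) + (-44959 - 1*(-29022))) = 1/((25 + 81) + (-44959 - 1*(-29022))) = 1/(106 + (-44959 + 29022)) = 1/(106 - 15937) = 1/(-15831) = -1/15831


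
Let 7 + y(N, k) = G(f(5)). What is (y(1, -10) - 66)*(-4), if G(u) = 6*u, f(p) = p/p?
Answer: 268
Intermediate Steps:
f(p) = 1
y(N, k) = -1 (y(N, k) = -7 + 6*1 = -7 + 6 = -1)
(y(1, -10) - 66)*(-4) = (-1 - 66)*(-4) = -67*(-4) = 268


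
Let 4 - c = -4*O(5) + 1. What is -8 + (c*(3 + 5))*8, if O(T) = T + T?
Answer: 2744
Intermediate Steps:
O(T) = 2*T
c = 43 (c = 4 - (-8*5 + 1) = 4 - (-4*10 + 1) = 4 - (-40 + 1) = 4 - 1*(-39) = 4 + 39 = 43)
-8 + (c*(3 + 5))*8 = -8 + (43*(3 + 5))*8 = -8 + (43*8)*8 = -8 + 344*8 = -8 + 2752 = 2744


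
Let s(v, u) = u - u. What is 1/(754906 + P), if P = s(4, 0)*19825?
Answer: 1/754906 ≈ 1.3247e-6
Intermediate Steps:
s(v, u) = 0
P = 0 (P = 0*19825 = 0)
1/(754906 + P) = 1/(754906 + 0) = 1/754906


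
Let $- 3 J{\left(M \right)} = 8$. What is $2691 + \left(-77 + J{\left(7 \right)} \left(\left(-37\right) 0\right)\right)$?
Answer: $2614$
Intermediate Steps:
$J{\left(M \right)} = - \frac{8}{3}$ ($J{\left(M \right)} = \left(- \frac{1}{3}\right) 8 = - \frac{8}{3}$)
$2691 + \left(-77 + J{\left(7 \right)} \left(\left(-37\right) 0\right)\right) = 2691 - \left(77 + \frac{8 \left(\left(-37\right) 0\right)}{3}\right) = 2691 - 77 = 2614$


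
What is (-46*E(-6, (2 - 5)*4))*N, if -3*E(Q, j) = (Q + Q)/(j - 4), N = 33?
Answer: 759/2 ≈ 379.50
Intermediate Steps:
E(Q, j) = -2*Q/(3*(-4 + j)) (E(Q, j) = -(Q + Q)/(3*(j - 4)) = -2*Q/(3*(-4 + j)))
(-46*E(-6, (2 - 5)*4))*N = -(-92)*(-6)/(-12 + 3*((2 - 5)*4))*33 = -(-92)*(-6)/(-12 + 3*(-3*4))*33 = -(-92)*(-6)/(-12 + 3*(-12))*33 = -(-92)*(-6)/(-12 - 36)*33 = -(-92)*(-6)/(-48)*33 = -(-92)*(-6)*(-1)/48*33 = -46*(-1/4)*33 = (23/2)*33 = 759/2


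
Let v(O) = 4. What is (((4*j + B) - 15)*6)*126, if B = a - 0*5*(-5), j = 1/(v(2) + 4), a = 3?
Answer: -8694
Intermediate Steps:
j = ⅛ (j = 1/(4 + 4) = 1/8 = ⅛ ≈ 0.12500)
B = 3 (B = 3 - 0*5*(-5) = 3 - 0*(-5) = 3 - 1*0 = 3 + 0 = 3)
(((4*j + B) - 15)*6)*126 = (((4*(⅛) + 3) - 15)*6)*126 = (((½ + 3) - 15)*6)*126 = ((7/2 - 15)*6)*126 = -23/2*6*126 = -69*126 = -8694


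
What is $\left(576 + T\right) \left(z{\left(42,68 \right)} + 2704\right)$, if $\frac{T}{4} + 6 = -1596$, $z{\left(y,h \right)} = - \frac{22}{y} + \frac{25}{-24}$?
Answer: $- \frac{110324187}{7} \approx -1.5761 \cdot 10^{7}$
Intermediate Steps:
$z{\left(y,h \right)} = - \frac{25}{24} - \frac{22}{y}$ ($z{\left(y,h \right)} = - \frac{22}{y} + 25 \left(- \frac{1}{24}\right) = - \frac{22}{y} - \frac{25}{24} = - \frac{25}{24} - \frac{22}{y}$)
$T = -6408$ ($T = -24 + 4 \left(-1596\right) = -24 - 6384 = -6408$)
$\left(576 + T\right) \left(z{\left(42,68 \right)} + 2704\right) = \left(576 - 6408\right) \left(\left(- \frac{25}{24} - \frac{22}{42}\right) + 2704\right) = - 5832 \left(\left(- \frac{25}{24} - \frac{11}{21}\right) + 2704\right) = - 5832 \left(- \frac{263}{168} + 2704\right) = \left(-5832\right) \frac{454009}{168} = - \frac{110324187}{7}$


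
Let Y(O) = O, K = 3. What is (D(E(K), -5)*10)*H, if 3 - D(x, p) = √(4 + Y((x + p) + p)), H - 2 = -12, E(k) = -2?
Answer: -300 + 200*I*√2 ≈ -300.0 + 282.84*I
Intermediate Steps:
H = -10 (H = 2 - 12 = -10)
D(x, p) = 3 - √(4 + x + 2*p) (D(x, p) = 3 - √(4 + ((x + p) + p)) = 3 - √(4 + ((p + x) + p)) = 3 - √(4 + (x + 2*p)) = 3 - √(4 + x + 2*p))
(D(E(K), -5)*10)*H = ((3 - √(4 - 2 + 2*(-5)))*10)*(-10) = ((3 - √(4 - 2 - 10))*10)*(-10) = ((3 - √(-8))*10)*(-10) = ((3 - 2*I*√2)*10)*(-10) = (30 - 20*I*√2)*(-10) = -300 + 200*I*√2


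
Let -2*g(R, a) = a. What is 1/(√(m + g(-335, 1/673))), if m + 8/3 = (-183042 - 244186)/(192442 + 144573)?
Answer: -I*√7287624510975394530/5355135229 ≈ -0.50411*I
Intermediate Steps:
g(R, a) = -a/2
m = -3977804/1011045 (m = -8/3 + (-183042 - 244186)/(192442 + 144573) = -8/3 - 427228/337015 = -3977804/1011045 ≈ -3.9343)
1/(√(m + g(-335, 1/673))) = 1/(√(-3977804/1011045 - ½/673)) = 1/(√(-3977804/1011045 - ½*1/673)) = 1/(√(-3977804/1011045 - 1/1346)) = 1/(√(-5355135229/1360866570)) = 1/(I*√7287624510975394530/1360866570) = -I*√7287624510975394530/5355135229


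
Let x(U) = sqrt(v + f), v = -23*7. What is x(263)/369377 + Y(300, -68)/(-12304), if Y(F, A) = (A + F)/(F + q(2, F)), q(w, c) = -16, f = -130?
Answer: -29/436792 + I*sqrt(291)/369377 ≈ -6.6393e-5 + 4.6182e-5*I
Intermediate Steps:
v = -161
x(U) = I*sqrt(291) (x(U) = sqrt(-161 - 130) = sqrt(-291) = I*sqrt(291))
Y(F, A) = (A + F)/(-16 + F) (Y(F, A) = (A + F)/(F - 16) = (A + F)/(-16 + F))
x(263)/369377 + Y(300, -68)/(-12304) = (I*sqrt(291))/369377 + ((-68 + 300)/(-16 + 300))/(-12304) = (I*sqrt(291))*(1/369377) + (232/284)*(-1/12304) = I*sqrt(291)/369377 + ((1/284)*232)*(-1/12304) = I*sqrt(291)/369377 + (58/71)*(-1/12304) = I*sqrt(291)/369377 - 29/436792 = -29/436792 + I*sqrt(291)/369377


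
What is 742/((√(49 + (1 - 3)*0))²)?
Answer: 106/7 ≈ 15.143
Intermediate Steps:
742/((√(49 + (1 - 3)*0))²) = 742/((√(49 - 2*0))²) = 742/((√(49 + 0))²) = 742/((√49)²) = 742/(7²) = 742/49 = 742*(1/49) = 106/7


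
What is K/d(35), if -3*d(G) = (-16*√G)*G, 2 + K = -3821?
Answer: -11469*√35/19600 ≈ -3.4618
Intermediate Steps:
K = -3823 (K = -2 - 3821 = -3823)
d(G) = 16*G^(3/2)/3 (d(G) = -(-16*√G)*G/3 = -(-16)*G^(3/2)/3 = 16*G^(3/2)/3)
K/d(35) = -3823*3*√35/19600 = -11469*√35/19600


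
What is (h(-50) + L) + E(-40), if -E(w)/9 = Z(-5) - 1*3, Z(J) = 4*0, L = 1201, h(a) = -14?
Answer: 1214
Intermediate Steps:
Z(J) = 0
E(w) = 27 (E(w) = -9*(0 - 1*3) = -9*(0 - 3) = -9*(-3) = 27)
(h(-50) + L) + E(-40) = (-14 + 1201) + 27 = 1187 + 27 = 1214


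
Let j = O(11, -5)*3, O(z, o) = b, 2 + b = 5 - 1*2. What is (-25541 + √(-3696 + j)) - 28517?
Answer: -54058 + I*√3693 ≈ -54058.0 + 60.77*I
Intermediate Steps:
b = 1 (b = -2 + (5 - 1*2) = -2 + (5 - 2) = -2 + 3 = 1)
O(z, o) = 1
j = 3 (j = 1*3 = 3)
(-25541 + √(-3696 + j)) - 28517 = (-25541 + √(-3696 + 3)) - 28517 = (-25541 + √(-3693)) - 28517 = (-25541 + I*√3693) - 28517 = -54058 + I*√3693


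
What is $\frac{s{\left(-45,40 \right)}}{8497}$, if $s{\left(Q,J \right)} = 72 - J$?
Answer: $\frac{32}{8497} \approx 0.003766$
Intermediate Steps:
$\frac{s{\left(-45,40 \right)}}{8497} = \frac{72 - 40}{8497} = \left(72 - 40\right) \frac{1}{8497} = 32 \cdot \frac{1}{8497} = \frac{32}{8497}$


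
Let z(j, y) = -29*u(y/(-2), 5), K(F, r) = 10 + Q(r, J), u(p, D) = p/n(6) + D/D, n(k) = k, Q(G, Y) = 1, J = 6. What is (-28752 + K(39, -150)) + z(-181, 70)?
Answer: -171605/6 ≈ -28601.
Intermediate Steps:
u(p, D) = 1 + p/6 (u(p, D) = p/6 + D/D = p*(⅙) + 1 = p/6 + 1 = 1 + p/6)
K(F, r) = 11 (K(F, r) = 10 + 1 = 11)
z(j, y) = -29 + 29*y/12 (z(j, y) = -29*(1 + (y/(-2))/6) = -29*(1 + (y*(-½))/6) = -29*(1 + (-y/2)/6) = -29*(1 - y/12) = -29 + 29*y/12)
(-28752 + K(39, -150)) + z(-181, 70) = (-28752 + 11) + (-29 + (29/12)*70) = -28741 + (-29 + 1015/6) = -28741 + 841/6 = -171605/6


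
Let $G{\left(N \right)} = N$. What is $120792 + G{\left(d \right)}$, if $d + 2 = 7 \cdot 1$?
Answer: $120797$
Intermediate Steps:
$d = 5$ ($d = -2 + 7 \cdot 1 = -2 + 7 = 5$)
$120792 + G{\left(d \right)} = 120792 + 5 = 120797$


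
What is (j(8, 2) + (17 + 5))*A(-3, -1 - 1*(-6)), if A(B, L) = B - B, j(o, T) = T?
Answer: 0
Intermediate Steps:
A(B, L) = 0
(j(8, 2) + (17 + 5))*A(-3, -1 - 1*(-6)) = (2 + (17 + 5))*0 = (2 + 22)*0 = 24*0 = 0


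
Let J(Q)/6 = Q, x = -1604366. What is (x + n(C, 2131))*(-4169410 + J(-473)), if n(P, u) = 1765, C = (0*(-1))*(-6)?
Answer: 6686448817048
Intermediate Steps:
J(Q) = 6*Q
C = 0 (C = 0*(-6) = 0)
(x + n(C, 2131))*(-4169410 + J(-473)) = (-1604366 + 1765)*(-4169410 + 6*(-473)) = -1602601*(-4169410 - 2838) = -1602601*(-4172248) = 6686448817048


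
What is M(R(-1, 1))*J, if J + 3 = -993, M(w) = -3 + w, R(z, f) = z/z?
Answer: 1992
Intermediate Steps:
R(z, f) = 1
J = -996 (J = -3 - 993 = -996)
M(R(-1, 1))*J = (-3 + 1)*(-996) = -2*(-996) = 1992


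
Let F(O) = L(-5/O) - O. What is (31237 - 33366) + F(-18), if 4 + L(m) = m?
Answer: -38065/18 ≈ -2114.7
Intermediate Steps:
L(m) = -4 + m
F(O) = -4 - O - 5/O (F(O) = (-4 - 5/O) - O = -4 - O - 5/O)
(31237 - 33366) + F(-18) = (31237 - 33366) + (-4 - 1*(-18) - 5/(-18)) = -2129 + (-4 + 18 - 5*(-1/18)) = -2129 + (-4 + 18 + 5/18) = -2129 + 257/18 = -38065/18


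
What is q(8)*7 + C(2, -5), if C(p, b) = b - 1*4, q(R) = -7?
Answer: -58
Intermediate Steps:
C(p, b) = -4 + b (C(p, b) = b - 4 = -4 + b)
q(8)*7 + C(2, -5) = -7*7 + (-4 - 5) = -49 - 9 = -58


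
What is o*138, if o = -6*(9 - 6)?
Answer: -2484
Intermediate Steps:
o = -18 (o = -6*3 = -18)
o*138 = -18*138 = -2484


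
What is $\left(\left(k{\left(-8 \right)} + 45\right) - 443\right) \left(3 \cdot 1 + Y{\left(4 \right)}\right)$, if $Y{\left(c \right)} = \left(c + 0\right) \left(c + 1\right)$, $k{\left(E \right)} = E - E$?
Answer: $-9154$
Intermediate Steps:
$k{\left(E \right)} = 0$
$Y{\left(c \right)} = c \left(1 + c\right)$
$\left(\left(k{\left(-8 \right)} + 45\right) - 443\right) \left(3 \cdot 1 + Y{\left(4 \right)}\right) = \left(\left(0 + 45\right) - 443\right) \left(3 \cdot 1 + 4 \left(1 + 4\right)\right) = \left(45 - 443\right) \left(3 + 4 \cdot 5\right) = - 398 \left(3 + 20\right) = \left(-398\right) 23 = -9154$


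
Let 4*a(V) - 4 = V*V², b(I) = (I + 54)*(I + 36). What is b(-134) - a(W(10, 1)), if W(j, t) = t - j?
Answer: 32085/4 ≈ 8021.3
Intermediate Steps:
b(I) = (36 + I)*(54 + I) (b(I) = (54 + I)*(36 + I) = (36 + I)*(54 + I))
a(V) = 1 + V³/4 (a(V) = 1 + (V*V²)/4 = 1 + V³/4)
b(-134) - a(W(10, 1)) = (1944 + (-134)² + 90*(-134)) - (1 + (1 - 1*10)³/4) = (1944 + 17956 - 12060) - (1 + (1 - 10)³/4) = 7840 - (1 + (¼)*(-9)³) = 7840 - (1 + (¼)*(-729)) = 7840 - (1 - 729/4) = 7840 - 1*(-725/4) = 7840 + 725/4 = 32085/4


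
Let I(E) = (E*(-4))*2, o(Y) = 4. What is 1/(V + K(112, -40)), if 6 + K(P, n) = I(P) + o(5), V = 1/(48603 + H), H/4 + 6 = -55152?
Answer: -172029/154482043 ≈ -0.0011136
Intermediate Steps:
H = -220632 (H = -24 + 4*(-55152) = -24 - 220608 = -220632)
I(E) = -8*E (I(E) = -4*E*2 = -8*E)
V = -1/172029 (V = 1/(48603 - 220632) = 1/(-172029) = -1/172029 ≈ -5.8130e-6)
K(P, n) = -2 - 8*P (K(P, n) = -6 + (-8*P + 4) = -6 + (4 - 8*P) = -2 - 8*P)
1/(V + K(112, -40)) = 1/(-1/172029 + (-2 - 8*112)) = 1/(-1/172029 + (-2 - 896)) = 1/(-1/172029 - 898) = 1/(-154482043/172029) = -172029/154482043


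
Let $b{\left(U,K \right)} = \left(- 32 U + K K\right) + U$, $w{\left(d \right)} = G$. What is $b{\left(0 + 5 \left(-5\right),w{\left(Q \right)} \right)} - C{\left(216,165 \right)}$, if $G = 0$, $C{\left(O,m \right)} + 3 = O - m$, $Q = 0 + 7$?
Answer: $727$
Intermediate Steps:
$Q = 7$
$C{\left(O,m \right)} = -3 + O - m$ ($C{\left(O,m \right)} = -3 + \left(O - m\right) = -3 + O - m$)
$w{\left(d \right)} = 0$
$b{\left(U,K \right)} = K^{2} - 31 U$ ($b{\left(U,K \right)} = \left(- 32 U + K^{2}\right) + U = \left(K^{2} - 32 U\right) + U = K^{2} - 31 U$)
$b{\left(0 + 5 \left(-5\right),w{\left(Q \right)} \right)} - C{\left(216,165 \right)} = \left(0^{2} - 31 \left(0 + 5 \left(-5\right)\right)\right) - \left(-3 + 216 - 165\right) = \left(0 - 31 \left(0 - 25\right)\right) - \left(-3 + 216 - 165\right) = \left(0 - -775\right) - 48 = \left(0 + 775\right) - 48 = 775 - 48 = 727$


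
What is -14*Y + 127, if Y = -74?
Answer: 1163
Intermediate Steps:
-14*Y + 127 = -14*(-74) + 127 = 1036 + 127 = 1163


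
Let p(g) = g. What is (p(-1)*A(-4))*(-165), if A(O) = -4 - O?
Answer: 0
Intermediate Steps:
(p(-1)*A(-4))*(-165) = -(-4 - 1*(-4))*(-165) = -(-4 + 4)*(-165) = -1*0*(-165) = 0*(-165) = 0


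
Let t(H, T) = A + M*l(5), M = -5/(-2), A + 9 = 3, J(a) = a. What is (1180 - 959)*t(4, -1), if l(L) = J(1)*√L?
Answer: -1326 + 1105*√5/2 ≈ -90.572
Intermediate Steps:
A = -6 (A = -9 + 3 = -6)
M = 5/2 (M = -5*(-½) = 5/2 ≈ 2.5000)
l(L) = √L (l(L) = 1*√L = √L)
t(H, T) = -6 + 5*√5/2
(1180 - 959)*t(4, -1) = (1180 - 959)*(-6 + 5*√5/2) = 221*(-6 + 5*√5/2) = -1326 + 1105*√5/2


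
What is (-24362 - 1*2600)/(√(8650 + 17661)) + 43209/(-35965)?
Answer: -43209/35965 - 26962*√26311/26311 ≈ -167.42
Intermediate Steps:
(-24362 - 1*2600)/(√(8650 + 17661)) + 43209/(-35965) = (-24362 - 2600)/(√26311) + 43209*(-1/35965) = -26962*√26311/26311 - 43209/35965 = -43209/35965 - 26962*√26311/26311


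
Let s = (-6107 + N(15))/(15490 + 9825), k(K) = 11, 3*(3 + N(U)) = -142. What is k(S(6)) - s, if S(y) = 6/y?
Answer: 853867/75945 ≈ 11.243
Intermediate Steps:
N(U) = -151/3 (N(U) = -3 + (⅓)*(-142) = -3 - 142/3 = -151/3)
s = -18472/75945 (s = (-6107 - 151/3)/(15490 + 9825) = -18472/3/25315 = -18472/3*1/25315 = -18472/75945 ≈ -0.24323)
k(S(6)) - s = 11 - 1*(-18472/75945) = 11 + 18472/75945 = 853867/75945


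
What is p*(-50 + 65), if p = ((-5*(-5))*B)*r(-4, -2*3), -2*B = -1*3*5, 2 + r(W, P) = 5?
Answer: 16875/2 ≈ 8437.5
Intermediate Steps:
r(W, P) = 3 (r(W, P) = -2 + 5 = 3)
B = 15/2 (B = -(-1*3)*5/2 = -(-3)*5/2 = -½*(-15) = 15/2 ≈ 7.5000)
p = 1125/2 (p = (-5*(-5)*(15/2))*3 = (25*(15/2))*3 = (375/2)*3 = 1125/2 ≈ 562.50)
p*(-50 + 65) = 1125*(-50 + 65)/2 = (1125/2)*15 = 16875/2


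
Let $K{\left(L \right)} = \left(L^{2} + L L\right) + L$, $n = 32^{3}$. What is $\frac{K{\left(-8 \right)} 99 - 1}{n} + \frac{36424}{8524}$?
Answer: $\frac{323699557}{69828608} \approx 4.6356$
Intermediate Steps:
$n = 32768$
$K{\left(L \right)} = L + 2 L^{2}$ ($K{\left(L \right)} = \left(L^{2} + L^{2}\right) + L = 2 L^{2} + L = L + 2 L^{2}$)
$\frac{K{\left(-8 \right)} 99 - 1}{n} + \frac{36424}{8524} = \frac{- 8 \left(1 + 2 \left(-8\right)\right) 99 - 1}{32768} + \frac{36424}{8524} = \left(- 8 \left(1 - 16\right) 99 - 1\right) \frac{1}{32768} + 36424 \cdot \frac{1}{8524} = \left(\left(-8\right) \left(-15\right) 99 - 1\right) \frac{1}{32768} + \frac{9106}{2131} = \left(120 \cdot 99 - 1\right) \frac{1}{32768} + \frac{9106}{2131} = \left(11880 - 1\right) \frac{1}{32768} + \frac{9106}{2131} = 11879 \cdot \frac{1}{32768} + \frac{9106}{2131} = \frac{11879}{32768} + \frac{9106}{2131} = \frac{323699557}{69828608}$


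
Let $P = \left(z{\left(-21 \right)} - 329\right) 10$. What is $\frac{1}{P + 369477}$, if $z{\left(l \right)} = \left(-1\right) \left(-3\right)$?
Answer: $\frac{1}{366217} \approx 2.7306 \cdot 10^{-6}$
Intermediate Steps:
$z{\left(l \right)} = 3$
$P = -3260$ ($P = \left(3 - 329\right) 10 = \left(-326\right) 10 = -3260$)
$\frac{1}{P + 369477} = \frac{1}{-3260 + 369477} = \frac{1}{366217}$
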